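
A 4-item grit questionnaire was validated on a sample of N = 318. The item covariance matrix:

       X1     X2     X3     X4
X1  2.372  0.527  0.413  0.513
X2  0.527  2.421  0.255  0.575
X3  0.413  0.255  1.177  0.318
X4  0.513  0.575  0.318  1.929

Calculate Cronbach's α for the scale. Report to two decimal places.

Cronbach's α = 0.53

ΣVar(i) = 2.372 + 2.421 + 1.177 + 1.929 = 7.899
Σ_{i<j} σ_ij = 2.601
Var(T) = 7.899 + 2 × 2.601 = 13.101
α = (k/(k−1))·(1 − ΣVar(i)/Var(T)) = (4/3)·(1 − 7.899/13.101) = 0.53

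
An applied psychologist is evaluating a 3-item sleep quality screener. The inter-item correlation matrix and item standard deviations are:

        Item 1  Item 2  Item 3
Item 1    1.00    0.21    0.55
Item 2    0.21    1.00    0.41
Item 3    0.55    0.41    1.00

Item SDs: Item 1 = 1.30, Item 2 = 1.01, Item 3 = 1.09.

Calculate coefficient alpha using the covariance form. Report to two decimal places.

Σσ²ᵢ = 1.30² + 1.01² + 1.09² = 3.8982
Covariances σ_ij = r_ij · s_i · s_j:
  σ(Item 1,Item 2) = 0.21 × 1.30 × 1.01 = 0.2757
  σ(Item 1,Item 3) = 0.55 × 1.30 × 1.09 = 0.7794
  σ(Item 2,Item 3) = 0.41 × 1.01 × 1.09 = 0.4514
σ²_T = Σσ²ᵢ + 2·Σσ_ij = 3.8982 + 2 × 1.5065 = 6.9112
α = (3/2)·(1 − 3.8982/6.9112) = 0.65

coefficient alpha = 0.65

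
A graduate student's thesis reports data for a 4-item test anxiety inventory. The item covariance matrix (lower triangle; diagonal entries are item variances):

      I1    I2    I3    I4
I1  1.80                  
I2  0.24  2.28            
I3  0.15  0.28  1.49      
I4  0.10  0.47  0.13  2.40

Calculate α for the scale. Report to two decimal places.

Σσ²ᵢ = 1.80 + 2.28 + 1.49 + 2.40 = 7.97
Sum of the distinct covariances = 1.37
total variance = 7.97 + 2 × 1.37 = 10.71
α = (k/(k−1))·(1 − Σσ²ᵢ/total variance) = (4/3)·(1 − 7.97/10.71) = 0.34

α = 0.34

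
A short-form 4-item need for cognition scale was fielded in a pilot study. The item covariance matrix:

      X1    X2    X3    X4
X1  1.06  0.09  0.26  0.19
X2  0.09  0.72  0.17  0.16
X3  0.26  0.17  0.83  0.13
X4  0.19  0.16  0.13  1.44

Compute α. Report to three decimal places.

α = 0.441

Σσᵢ² = 1.06 + 0.72 + 0.83 + 1.44 = 4.05
Σ_{i<j} σ_ij = 1.00
σ²_T = 4.05 + 2 × 1.00 = 6.05
α = (k/(k−1))·(1 − Σσᵢ²/σ²_T) = (4/3)·(1 − 4.05/6.05) = 0.441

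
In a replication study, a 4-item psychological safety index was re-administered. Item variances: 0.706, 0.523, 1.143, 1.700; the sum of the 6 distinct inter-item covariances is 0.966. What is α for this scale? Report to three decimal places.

Σσᵢ² = 0.706 + 0.523 + 1.143 + 1.700 = 4.072
Sum of distinct covariances = 0.966
σ²_total = Σσᵢ² + 2·Σcov = 4.072 + 2 × 0.966 = 6.004
α = (4/3)·(1 − 4.072/6.004) = 0.429

α = 0.429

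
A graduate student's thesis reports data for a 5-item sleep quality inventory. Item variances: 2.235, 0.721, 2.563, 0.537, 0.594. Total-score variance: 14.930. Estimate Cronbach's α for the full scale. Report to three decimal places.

sum of item variances = 2.235 + 0.721 + 2.563 + 0.537 + 0.594 = 6.650
α = (k/(k−1))·(1 − sum of item variances/σ²_total) = (5/4)·(1 − 6.650/14.930) = 0.693

α = 0.693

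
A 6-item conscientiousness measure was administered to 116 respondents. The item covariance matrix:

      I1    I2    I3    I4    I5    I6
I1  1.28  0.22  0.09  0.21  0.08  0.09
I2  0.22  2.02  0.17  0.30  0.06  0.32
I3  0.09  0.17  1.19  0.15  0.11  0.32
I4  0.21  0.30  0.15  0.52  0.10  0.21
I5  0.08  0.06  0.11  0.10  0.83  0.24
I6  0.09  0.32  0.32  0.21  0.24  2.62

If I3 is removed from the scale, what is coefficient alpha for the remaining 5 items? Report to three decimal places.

α = 0.419

Remaining items: I1, I2, I4, I5, I6 (k = 5).
Σσ²ᵢ = 1.28 + 2.02 + 0.52 + 0.83 + 2.62 = 7.27
σ²_total = 7.27 + 2 × 1.83 = 10.93
α (item deleted) = (5/4)·(1 − 7.27/10.93) = 0.419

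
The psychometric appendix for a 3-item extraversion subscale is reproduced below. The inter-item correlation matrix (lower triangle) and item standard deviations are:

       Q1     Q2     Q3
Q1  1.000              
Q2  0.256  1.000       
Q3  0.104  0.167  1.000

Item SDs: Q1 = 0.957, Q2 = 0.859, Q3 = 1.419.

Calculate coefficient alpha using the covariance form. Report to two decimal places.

coefficient alpha = 0.35

Σσ²ᵢ = 0.957² + 0.859² + 1.419² = 3.6673
Covariances σ_ij = r_ij · s_i · s_j:
  σ(Q1,Q2) = 0.256 × 0.957 × 0.859 = 0.2104
  σ(Q1,Q3) = 0.104 × 0.957 × 1.419 = 0.1412
  σ(Q2,Q3) = 0.167 × 0.859 × 1.419 = 0.2036
σ²_T = Σσ²ᵢ + 2·Σσ_ij = 3.6673 + 2 × 0.5552 = 4.7777
α = (3/2)·(1 − 3.6673/4.7777) = 0.35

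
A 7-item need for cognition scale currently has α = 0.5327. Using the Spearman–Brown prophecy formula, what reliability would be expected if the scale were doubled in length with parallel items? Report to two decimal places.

Length factor m = 2
α' = m·α / (1 + (m−1)·α)
   = 2 × 0.5327 / (1 + (2 − 1) × 0.5327)
   = 1.0654 / 1.5327 = 0.70

predicted reliability = 0.70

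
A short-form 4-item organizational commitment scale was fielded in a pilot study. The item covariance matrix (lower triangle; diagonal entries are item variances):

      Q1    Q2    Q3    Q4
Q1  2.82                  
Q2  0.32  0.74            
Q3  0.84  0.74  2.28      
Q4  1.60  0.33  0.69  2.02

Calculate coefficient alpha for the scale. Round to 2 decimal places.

coefficient alpha = 0.71

Σσᵢ² = 2.82 + 0.74 + 2.28 + 2.02 = 7.86
Sum of off-diagonal covariances = 4.52
σ²_total = 7.86 + 2 × 4.52 = 16.90
α = (k/(k−1))·(1 − Σσᵢ²/σ²_total) = (4/3)·(1 − 7.86/16.90) = 0.71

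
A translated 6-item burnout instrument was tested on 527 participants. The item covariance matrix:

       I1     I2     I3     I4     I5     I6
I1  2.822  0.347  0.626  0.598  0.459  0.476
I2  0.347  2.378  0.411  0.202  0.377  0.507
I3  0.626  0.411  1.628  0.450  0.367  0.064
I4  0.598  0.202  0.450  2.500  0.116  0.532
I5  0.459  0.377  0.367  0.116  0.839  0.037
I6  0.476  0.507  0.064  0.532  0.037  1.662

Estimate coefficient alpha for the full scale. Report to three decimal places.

Σσ²ᵢ = 2.822 + 2.378 + 1.628 + 2.500 + 0.839 + 1.662 = 11.829
Σ_{i<j} σ_ij = 5.569
total variance = 11.829 + 2 × 5.569 = 22.967
α = (k/(k−1))·(1 − Σσ²ᵢ/total variance) = (6/5)·(1 − 11.829/22.967) = 0.582

coefficient alpha = 0.582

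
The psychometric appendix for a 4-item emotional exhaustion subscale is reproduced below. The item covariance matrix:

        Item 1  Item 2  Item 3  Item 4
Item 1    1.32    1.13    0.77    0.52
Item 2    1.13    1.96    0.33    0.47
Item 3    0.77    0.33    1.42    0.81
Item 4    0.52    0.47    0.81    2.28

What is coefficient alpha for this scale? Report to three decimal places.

Σσᵢ² = 1.32 + 1.96 + 1.42 + 2.28 = 6.98
Sum of off-diagonal covariances = 4.03
σ²_total = 6.98 + 2 × 4.03 = 15.04
α = (k/(k−1))·(1 − Σσᵢ²/σ²_total) = (4/3)·(1 − 6.98/15.04) = 0.715

coefficient alpha = 0.715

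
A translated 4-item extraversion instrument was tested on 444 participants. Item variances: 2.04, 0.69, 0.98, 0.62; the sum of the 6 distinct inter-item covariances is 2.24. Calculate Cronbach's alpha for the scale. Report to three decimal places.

α = 0.678

Σσ²ᵢ = 2.04 + 0.69 + 0.98 + 0.62 = 4.33
Sum of distinct covariances = 2.24
Var(T) = Σσ²ᵢ + 2·Σcov = 4.33 + 2 × 2.24 = 8.81
α = (4/3)·(1 − 4.33/8.81) = 0.678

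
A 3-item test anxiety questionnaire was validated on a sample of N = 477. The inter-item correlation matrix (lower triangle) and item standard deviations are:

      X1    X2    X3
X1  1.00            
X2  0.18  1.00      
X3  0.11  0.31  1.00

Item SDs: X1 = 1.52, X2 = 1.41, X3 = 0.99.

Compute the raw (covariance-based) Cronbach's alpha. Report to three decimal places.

Σσ²ᵢ = 1.52² + 1.41² + 0.99² = 5.2786
Covariances σ_ij = r_ij · s_i · s_j:
  σ(X1,X2) = 0.18 × 1.52 × 1.41 = 0.3858
  σ(X1,X3) = 0.11 × 1.52 × 0.99 = 0.1655
  σ(X2,X3) = 0.31 × 1.41 × 0.99 = 0.4327
σ²_T = Σσ²ᵢ + 2·Σσ_ij = 5.2786 + 2 × 0.9840 = 7.2466
α = (3/2)·(1 − 5.2786/7.2466) = 0.407

Cronbach's alpha = 0.407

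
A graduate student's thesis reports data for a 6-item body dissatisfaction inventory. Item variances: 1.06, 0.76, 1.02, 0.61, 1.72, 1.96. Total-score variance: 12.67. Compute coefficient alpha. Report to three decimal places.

α = 0.525

Σσ²ᵢ = 1.06 + 0.76 + 1.02 + 0.61 + 1.72 + 1.96 = 7.13
α = (k/(k−1))·(1 − Σσ²ᵢ/Var(T)) = (6/5)·(1 − 7.13/12.67) = 0.525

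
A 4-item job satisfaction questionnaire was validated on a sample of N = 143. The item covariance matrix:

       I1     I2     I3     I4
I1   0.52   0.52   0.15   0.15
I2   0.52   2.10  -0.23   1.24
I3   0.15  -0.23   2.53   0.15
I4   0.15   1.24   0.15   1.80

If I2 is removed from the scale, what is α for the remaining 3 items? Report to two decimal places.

α = 0.23

Remaining items: I1, I3, I4 (k = 3).
Σσᵢ² = 0.52 + 2.53 + 1.80 = 4.85
total variance = 4.85 + 2 × 0.45 = 5.75
α (item deleted) = (3/2)·(1 − 4.85/5.75) = 0.23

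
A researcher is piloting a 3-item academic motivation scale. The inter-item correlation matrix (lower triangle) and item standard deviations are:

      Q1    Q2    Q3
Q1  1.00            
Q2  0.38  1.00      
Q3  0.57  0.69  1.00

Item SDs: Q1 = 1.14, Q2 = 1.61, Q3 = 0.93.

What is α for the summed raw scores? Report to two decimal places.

α = 0.74

Σσ²ᵢ = 1.14² + 1.61² + 0.93² = 4.7566
Covariances σ_ij = r_ij · s_i · s_j:
  σ(Q1,Q2) = 0.38 × 1.14 × 1.61 = 0.6975
  σ(Q1,Q3) = 0.57 × 1.14 × 0.93 = 0.6043
  σ(Q2,Q3) = 0.69 × 1.61 × 0.93 = 1.0331
σ²_T = Σσ²ᵢ + 2·Σσ_ij = 4.7566 + 2 × 2.3349 = 9.4264
α = (3/2)·(1 − 4.7566/9.4264) = 0.74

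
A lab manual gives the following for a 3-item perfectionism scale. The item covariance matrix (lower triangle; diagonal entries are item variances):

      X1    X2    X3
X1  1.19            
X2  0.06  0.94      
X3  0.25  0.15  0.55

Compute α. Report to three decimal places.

α = 0.383

sum of item variances = 1.19 + 0.94 + 0.55 = 2.68
Sum of the distinct covariances = 0.46
Var(T) = 2.68 + 2 × 0.46 = 3.60
α = (k/(k−1))·(1 − sum of item variances/Var(T)) = (3/2)·(1 − 2.68/3.60) = 0.383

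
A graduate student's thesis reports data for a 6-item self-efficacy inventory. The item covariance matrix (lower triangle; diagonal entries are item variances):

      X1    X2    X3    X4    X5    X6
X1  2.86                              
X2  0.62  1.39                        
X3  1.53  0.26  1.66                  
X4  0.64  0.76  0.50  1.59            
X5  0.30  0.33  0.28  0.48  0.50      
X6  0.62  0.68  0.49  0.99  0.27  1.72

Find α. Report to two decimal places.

α = 0.77

sum of item variances = 2.86 + 1.39 + 1.66 + 1.59 + 0.50 + 1.72 = 9.72
Sum of off-diagonal covariances = 8.75
σ²_total = 9.72 + 2 × 8.75 = 27.22
α = (k/(k−1))·(1 − sum of item variances/σ²_total) = (6/5)·(1 − 9.72/27.22) = 0.77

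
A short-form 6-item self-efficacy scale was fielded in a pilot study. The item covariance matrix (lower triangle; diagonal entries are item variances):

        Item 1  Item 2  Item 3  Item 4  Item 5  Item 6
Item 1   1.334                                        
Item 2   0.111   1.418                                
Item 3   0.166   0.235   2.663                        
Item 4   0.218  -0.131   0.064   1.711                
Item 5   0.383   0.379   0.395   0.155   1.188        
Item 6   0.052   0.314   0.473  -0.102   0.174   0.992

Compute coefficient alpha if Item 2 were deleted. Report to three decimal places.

Remaining items: Item 1, Item 3, Item 4, Item 5, Item 6 (k = 5).
Σσᵢ² = 1.334 + 2.663 + 1.711 + 1.188 + 0.992 = 7.888
total variance = 7.888 + 2 × 1.978 = 11.844
α (item deleted) = (5/4)·(1 − 7.888/11.844) = 0.418

coefficient alpha = 0.418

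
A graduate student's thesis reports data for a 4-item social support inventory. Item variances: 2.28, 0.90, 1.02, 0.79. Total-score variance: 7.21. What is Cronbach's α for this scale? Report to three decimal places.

Cronbach's α = 0.411

Σσ²ᵢ = 2.28 + 0.90 + 1.02 + 0.79 = 4.99
α = (k/(k−1))·(1 − Σσ²ᵢ/Var(T)) = (4/3)·(1 − 4.99/7.21) = 0.411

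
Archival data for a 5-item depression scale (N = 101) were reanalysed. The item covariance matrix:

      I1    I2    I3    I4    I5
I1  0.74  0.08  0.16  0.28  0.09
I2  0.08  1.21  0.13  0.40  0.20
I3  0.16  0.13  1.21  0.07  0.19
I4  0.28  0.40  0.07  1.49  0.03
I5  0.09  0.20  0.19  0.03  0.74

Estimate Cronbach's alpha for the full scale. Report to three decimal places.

α = 0.471

sum of item variances = 0.74 + 1.21 + 1.21 + 1.49 + 0.74 = 5.39
Sum of the distinct covariances = 1.63
Var(T) = 5.39 + 2 × 1.63 = 8.65
α = (k/(k−1))·(1 − sum of item variances/Var(T)) = (5/4)·(1 − 5.39/8.65) = 0.471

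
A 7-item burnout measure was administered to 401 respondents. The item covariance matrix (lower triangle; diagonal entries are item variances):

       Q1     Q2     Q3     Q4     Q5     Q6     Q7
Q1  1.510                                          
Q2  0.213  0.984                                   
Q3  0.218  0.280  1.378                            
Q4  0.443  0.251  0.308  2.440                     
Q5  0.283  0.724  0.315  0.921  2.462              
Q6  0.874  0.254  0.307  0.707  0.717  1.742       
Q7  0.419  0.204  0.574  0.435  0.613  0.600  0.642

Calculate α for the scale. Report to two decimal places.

sum of item variances = 1.510 + 0.984 + 1.378 + 2.440 + 2.462 + 1.742 + 0.642 = 11.158
Sum of off-diagonal covariances = 9.660
Var(T) = 11.158 + 2 × 9.660 = 30.478
α = (k/(k−1))·(1 − sum of item variances/Var(T)) = (7/6)·(1 − 11.158/30.478) = 0.74

α = 0.74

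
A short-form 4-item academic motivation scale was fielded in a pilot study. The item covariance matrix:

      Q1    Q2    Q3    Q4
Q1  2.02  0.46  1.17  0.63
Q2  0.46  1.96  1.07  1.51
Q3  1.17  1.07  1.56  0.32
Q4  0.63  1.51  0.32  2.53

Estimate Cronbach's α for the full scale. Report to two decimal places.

Cronbach's α = 0.75

sum of item variances = 2.02 + 1.96 + 1.56 + 2.53 = 8.07
Sum of the distinct covariances = 5.16
σ²_total = 8.07 + 2 × 5.16 = 18.39
α = (k/(k−1))·(1 − sum of item variances/σ²_total) = (4/3)·(1 − 8.07/18.39) = 0.75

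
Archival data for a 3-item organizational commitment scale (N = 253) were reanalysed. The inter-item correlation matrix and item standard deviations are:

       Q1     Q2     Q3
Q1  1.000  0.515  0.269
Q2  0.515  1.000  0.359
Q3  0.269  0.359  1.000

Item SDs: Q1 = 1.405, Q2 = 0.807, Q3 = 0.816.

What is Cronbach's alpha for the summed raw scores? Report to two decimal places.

Σσ²ᵢ = 1.405² + 0.807² + 0.816² = 3.2911
Covariances σ_ij = r_ij · s_i · s_j:
  σ(Q1,Q2) = 0.515 × 1.405 × 0.807 = 0.5839
  σ(Q1,Q3) = 0.269 × 1.405 × 0.816 = 0.3084
  σ(Q2,Q3) = 0.359 × 0.807 × 0.816 = 0.2364
σ²_T = Σσ²ᵢ + 2·Σσ_ij = 3.2911 + 2 × 1.1287 = 5.5485
α = (3/2)·(1 − 3.2911/5.5485) = 0.61

α = 0.61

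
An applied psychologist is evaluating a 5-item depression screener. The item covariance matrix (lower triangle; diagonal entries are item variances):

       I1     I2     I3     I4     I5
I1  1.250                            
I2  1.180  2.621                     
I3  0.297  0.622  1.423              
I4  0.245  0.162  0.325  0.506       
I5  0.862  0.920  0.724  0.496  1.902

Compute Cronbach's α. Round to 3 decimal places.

Cronbach's α = 0.753

Σσ²ᵢ = 1.250 + 2.621 + 1.423 + 0.506 + 1.902 = 7.702
Sum of the distinct covariances = 5.833
σ²_T = 7.702 + 2 × 5.833 = 19.368
α = (k/(k−1))·(1 − Σσ²ᵢ/σ²_T) = (5/4)·(1 − 7.702/19.368) = 0.753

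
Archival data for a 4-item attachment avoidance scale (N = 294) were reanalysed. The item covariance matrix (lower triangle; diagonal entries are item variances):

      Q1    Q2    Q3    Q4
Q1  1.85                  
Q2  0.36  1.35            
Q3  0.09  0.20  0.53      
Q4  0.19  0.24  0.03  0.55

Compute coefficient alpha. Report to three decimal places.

Σσᵢ² = 1.85 + 1.35 + 0.53 + 0.55 = 4.28
Sum of off-diagonal covariances = 1.11
σ²_total = 4.28 + 2 × 1.11 = 6.50
α = (k/(k−1))·(1 − Σσᵢ²/σ²_total) = (4/3)·(1 − 4.28/6.50) = 0.455

α = 0.455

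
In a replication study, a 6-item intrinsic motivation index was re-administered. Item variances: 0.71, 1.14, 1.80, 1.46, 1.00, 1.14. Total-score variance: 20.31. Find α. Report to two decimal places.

Σσ²ᵢ = 0.71 + 1.14 + 1.80 + 1.46 + 1.00 + 1.14 = 7.25
α = (k/(k−1))·(1 − Σσ²ᵢ/total variance) = (6/5)·(1 − 7.25/20.31) = 0.77

α = 0.77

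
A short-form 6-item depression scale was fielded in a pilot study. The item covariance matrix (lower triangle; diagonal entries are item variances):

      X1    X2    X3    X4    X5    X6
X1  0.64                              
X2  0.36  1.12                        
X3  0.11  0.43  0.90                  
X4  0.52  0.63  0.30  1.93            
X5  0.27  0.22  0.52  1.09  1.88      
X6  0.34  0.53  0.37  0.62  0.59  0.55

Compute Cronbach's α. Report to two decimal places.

ΣVar(i) = 0.64 + 1.12 + 0.90 + 1.93 + 1.88 + 0.55 = 7.02
Sum of the distinct covariances = 6.90
σ²_T = 7.02 + 2 × 6.90 = 20.82
α = (k/(k−1))·(1 − ΣVar(i)/σ²_T) = (6/5)·(1 − 7.02/20.82) = 0.80

α = 0.80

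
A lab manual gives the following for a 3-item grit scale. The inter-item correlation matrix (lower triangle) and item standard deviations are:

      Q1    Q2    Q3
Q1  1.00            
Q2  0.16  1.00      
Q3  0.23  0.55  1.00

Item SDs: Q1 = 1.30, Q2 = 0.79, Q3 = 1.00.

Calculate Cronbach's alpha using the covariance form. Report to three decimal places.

Σσ²ᵢ = 1.30² + 0.79² + 1.00² = 3.3141
Covariances σ_ij = r_ij · s_i · s_j:
  σ(Q1,Q2) = 0.16 × 1.30 × 0.79 = 0.1643
  σ(Q1,Q3) = 0.23 × 1.30 × 1.00 = 0.2990
  σ(Q2,Q3) = 0.55 × 0.79 × 1.00 = 0.4345
σ²_T = Σσ²ᵢ + 2·Σσ_ij = 3.3141 + 2 × 0.8978 = 5.1097
α = (3/2)·(1 − 3.3141/5.1097) = 0.527

α = 0.527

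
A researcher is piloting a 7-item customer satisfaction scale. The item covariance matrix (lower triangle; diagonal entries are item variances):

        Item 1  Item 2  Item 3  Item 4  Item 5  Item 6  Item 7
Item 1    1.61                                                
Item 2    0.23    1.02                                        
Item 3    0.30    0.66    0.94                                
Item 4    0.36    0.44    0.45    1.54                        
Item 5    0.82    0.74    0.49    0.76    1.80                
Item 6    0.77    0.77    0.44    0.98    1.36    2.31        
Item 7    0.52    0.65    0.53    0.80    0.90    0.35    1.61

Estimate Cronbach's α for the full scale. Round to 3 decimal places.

Cronbach's α = 0.829

Σσ²ᵢ = 1.61 + 1.02 + 0.94 + 1.54 + 1.80 + 2.31 + 1.61 = 10.83
Σ_{i<j} σ_ij = 13.32
σ²_T = 10.83 + 2 × 13.32 = 37.47
α = (k/(k−1))·(1 − Σσ²ᵢ/σ²_T) = (7/6)·(1 − 10.83/37.47) = 0.829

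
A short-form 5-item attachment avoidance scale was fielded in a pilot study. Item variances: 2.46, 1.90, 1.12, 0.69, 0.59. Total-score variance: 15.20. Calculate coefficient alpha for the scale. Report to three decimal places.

α = 0.694

sum of item variances = 2.46 + 1.90 + 1.12 + 0.69 + 0.59 = 6.76
α = (k/(k−1))·(1 − sum of item variances/σ²_total) = (5/4)·(1 − 6.76/15.20) = 0.694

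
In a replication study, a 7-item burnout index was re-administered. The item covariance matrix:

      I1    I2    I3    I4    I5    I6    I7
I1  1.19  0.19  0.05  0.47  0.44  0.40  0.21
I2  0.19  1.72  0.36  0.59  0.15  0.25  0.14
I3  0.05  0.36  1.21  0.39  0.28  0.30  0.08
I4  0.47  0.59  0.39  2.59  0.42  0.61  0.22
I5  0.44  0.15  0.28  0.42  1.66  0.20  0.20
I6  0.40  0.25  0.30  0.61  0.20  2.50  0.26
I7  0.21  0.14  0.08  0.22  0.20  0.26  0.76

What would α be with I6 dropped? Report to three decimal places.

Remaining items: I1, I2, I3, I4, I5, I7 (k = 6).
Σσ²ᵢ = 1.19 + 1.72 + 1.21 + 2.59 + 1.66 + 0.76 = 9.13
σ²_total = 9.13 + 2 × 4.19 = 17.51
α (item deleted) = (6/5)·(1 − 9.13/17.51) = 0.574

α = 0.574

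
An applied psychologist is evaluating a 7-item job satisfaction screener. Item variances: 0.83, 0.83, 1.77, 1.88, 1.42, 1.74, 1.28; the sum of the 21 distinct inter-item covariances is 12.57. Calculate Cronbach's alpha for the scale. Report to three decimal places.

α = 0.841

ΣVar(i) = 0.83 + 0.83 + 1.77 + 1.88 + 1.42 + 1.74 + 1.28 = 9.75
Sum of distinct covariances = 12.57
σ²_T = ΣVar(i) + 2·Σcov = 9.75 + 2 × 12.57 = 34.89
α = (7/6)·(1 − 9.75/34.89) = 0.841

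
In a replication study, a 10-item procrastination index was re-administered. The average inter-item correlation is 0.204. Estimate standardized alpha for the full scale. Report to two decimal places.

standardized alpha = 0.72

Standardized α = k·r̄ / (1 + (k−1)·r̄) = 10 × 0.204 / (1 + 9 × 0.204)
  = 2.0400 / 2.8360 = 0.72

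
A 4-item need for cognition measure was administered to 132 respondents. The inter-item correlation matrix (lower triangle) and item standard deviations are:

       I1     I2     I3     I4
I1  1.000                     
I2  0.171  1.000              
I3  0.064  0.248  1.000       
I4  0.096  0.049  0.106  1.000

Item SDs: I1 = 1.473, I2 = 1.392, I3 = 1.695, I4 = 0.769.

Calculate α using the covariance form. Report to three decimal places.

α = 0.359

Σσ²ᵢ = 1.473² + 1.392² + 1.695² + 0.769² = 7.5718
Covariances σ_ij = r_ij · s_i · s_j:
  σ(I1,I2) = 0.171 × 1.473 × 1.392 = 0.3506
  σ(I1,I3) = 0.064 × 1.473 × 1.695 = 0.1598
  σ(I1,I4) = 0.096 × 1.473 × 0.769 = 0.1087
  σ(I2,I3) = 0.248 × 1.392 × 1.695 = 0.5851
  σ(I2,I4) = 0.049 × 1.392 × 0.769 = 0.0525
  σ(I3,I4) = 0.106 × 1.695 × 0.769 = 0.1382
σ²_T = Σσ²ᵢ + 2·Σσ_ij = 7.5718 + 2 × 1.3949 = 10.3616
α = (4/3)·(1 − 7.5718/10.3616) = 0.359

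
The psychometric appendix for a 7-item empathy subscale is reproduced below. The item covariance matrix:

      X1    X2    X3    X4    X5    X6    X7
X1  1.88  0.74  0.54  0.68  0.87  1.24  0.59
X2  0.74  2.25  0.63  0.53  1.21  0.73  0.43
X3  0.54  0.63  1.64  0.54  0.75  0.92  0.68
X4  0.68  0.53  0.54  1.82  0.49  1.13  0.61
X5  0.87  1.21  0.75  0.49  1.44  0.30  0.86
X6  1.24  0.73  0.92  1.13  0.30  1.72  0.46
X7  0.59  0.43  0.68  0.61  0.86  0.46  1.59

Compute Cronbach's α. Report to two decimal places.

Cronbach's α = 0.83

Σσ²ᵢ = 1.88 + 2.25 + 1.64 + 1.82 + 1.44 + 1.72 + 1.59 = 12.34
Σ_{i<j} σ_ij = 14.93
σ²_total = 12.34 + 2 × 14.93 = 42.20
α = (k/(k−1))·(1 − Σσ²ᵢ/σ²_total) = (7/6)·(1 − 12.34/42.20) = 0.83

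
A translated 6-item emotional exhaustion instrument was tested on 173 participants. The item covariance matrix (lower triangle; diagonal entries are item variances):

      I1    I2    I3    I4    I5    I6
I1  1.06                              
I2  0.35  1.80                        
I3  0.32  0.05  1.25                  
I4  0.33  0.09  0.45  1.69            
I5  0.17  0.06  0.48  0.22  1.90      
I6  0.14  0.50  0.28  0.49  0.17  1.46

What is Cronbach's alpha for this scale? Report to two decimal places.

Σσ²ᵢ = 1.06 + 1.80 + 1.25 + 1.69 + 1.90 + 1.46 = 9.16
Sum of off-diagonal covariances = 4.10
Var(T) = 9.16 + 2 × 4.10 = 17.36
α = (k/(k−1))·(1 − Σσ²ᵢ/Var(T)) = (6/5)·(1 − 9.16/17.36) = 0.57

Cronbach's alpha = 0.57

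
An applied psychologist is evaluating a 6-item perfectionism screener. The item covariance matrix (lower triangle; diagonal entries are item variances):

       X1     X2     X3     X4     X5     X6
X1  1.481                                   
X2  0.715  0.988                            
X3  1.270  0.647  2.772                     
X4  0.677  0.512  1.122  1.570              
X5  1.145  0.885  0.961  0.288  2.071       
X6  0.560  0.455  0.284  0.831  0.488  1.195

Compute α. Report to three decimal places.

α = 0.819

ΣVar(i) = 1.481 + 0.988 + 2.772 + 1.570 + 2.071 + 1.195 = 10.077
Sum of the distinct covariances = 10.840
σ²_T = 10.077 + 2 × 10.840 = 31.757
α = (k/(k−1))·(1 − ΣVar(i)/σ²_T) = (6/5)·(1 − 10.077/31.757) = 0.819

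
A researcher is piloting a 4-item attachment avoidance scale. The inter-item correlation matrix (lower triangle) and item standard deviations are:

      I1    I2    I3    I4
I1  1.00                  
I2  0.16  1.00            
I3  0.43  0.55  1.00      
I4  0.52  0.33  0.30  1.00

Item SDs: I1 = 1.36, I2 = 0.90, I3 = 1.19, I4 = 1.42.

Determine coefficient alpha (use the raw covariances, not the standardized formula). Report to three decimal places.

Σσ²ᵢ = 1.36² + 0.90² + 1.19² + 1.42² = 6.0921
Covariances σ_ij = r_ij · s_i · s_j:
  σ(I1,I2) = 0.16 × 1.36 × 0.90 = 0.1958
  σ(I1,I3) = 0.43 × 1.36 × 1.19 = 0.6959
  σ(I1,I4) = 0.52 × 1.36 × 1.42 = 1.0042
  σ(I2,I3) = 0.55 × 0.90 × 1.19 = 0.5891
  σ(I2,I4) = 0.33 × 0.90 × 1.42 = 0.4217
  σ(I3,I4) = 0.30 × 1.19 × 1.42 = 0.5069
σ²_T = Σσ²ᵢ + 2·Σσ_ij = 6.0921 + 2 × 3.4136 = 12.9193
α = (4/3)·(1 − 6.0921/12.9193) = 0.705

coefficient alpha = 0.705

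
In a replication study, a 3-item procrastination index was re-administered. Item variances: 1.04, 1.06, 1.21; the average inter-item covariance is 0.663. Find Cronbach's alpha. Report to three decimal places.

Σσ²ᵢ = 1.04 + 1.06 + 1.21 = 3.31
Sum of the 3 distinct covariances = 3 × 0.663 = 1.989
Var(T) = Σσ²ᵢ + 2·Σcov = 3.31 + 2 × 1.989 = 7.288
α = (3/2)·(1 − 3.31/7.288) = 0.819

Cronbach's alpha = 0.819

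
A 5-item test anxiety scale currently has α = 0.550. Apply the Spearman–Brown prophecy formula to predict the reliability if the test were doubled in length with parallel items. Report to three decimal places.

Length factor m = 2
α' = m·α / (1 + (m−1)·α)
   = 2 × 0.550 / (1 + (2 − 1) × 0.550)
   = 1.1000 / 1.5500 = 0.710

predicted reliability = 0.710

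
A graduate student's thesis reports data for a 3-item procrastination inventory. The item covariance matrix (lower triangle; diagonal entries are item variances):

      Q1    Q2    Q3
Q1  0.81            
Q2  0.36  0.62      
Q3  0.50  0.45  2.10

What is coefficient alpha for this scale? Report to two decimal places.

Σσ²ᵢ = 0.81 + 0.62 + 2.10 = 3.53
Sum of the distinct covariances = 1.31
σ²_T = 3.53 + 2 × 1.31 = 6.15
α = (k/(k−1))·(1 − Σσ²ᵢ/σ²_T) = (3/2)·(1 − 3.53/6.15) = 0.64

α = 0.64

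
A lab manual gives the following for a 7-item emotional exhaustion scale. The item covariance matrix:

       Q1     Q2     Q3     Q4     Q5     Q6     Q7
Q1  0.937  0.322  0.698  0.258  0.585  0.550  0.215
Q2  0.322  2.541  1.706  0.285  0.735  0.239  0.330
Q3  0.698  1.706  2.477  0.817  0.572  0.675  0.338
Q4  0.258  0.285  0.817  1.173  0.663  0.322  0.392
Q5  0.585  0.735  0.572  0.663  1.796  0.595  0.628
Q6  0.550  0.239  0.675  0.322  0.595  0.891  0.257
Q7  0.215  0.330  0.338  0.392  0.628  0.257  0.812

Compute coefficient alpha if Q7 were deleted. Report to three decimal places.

α = 0.777

Remaining items: Q1, Q2, Q3, Q4, Q5, Q6 (k = 6).
Σσᵢ² = 0.937 + 2.541 + 2.477 + 1.173 + 1.796 + 0.891 = 9.815
Var(T) = 9.815 + 2 × 9.022 = 27.859
α (item deleted) = (6/5)·(1 − 9.815/27.859) = 0.777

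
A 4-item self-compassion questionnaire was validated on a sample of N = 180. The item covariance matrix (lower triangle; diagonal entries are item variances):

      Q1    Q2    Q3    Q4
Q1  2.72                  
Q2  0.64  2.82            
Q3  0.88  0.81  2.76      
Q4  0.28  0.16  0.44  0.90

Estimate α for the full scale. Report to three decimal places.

Σσᵢ² = 2.72 + 2.82 + 2.76 + 0.90 = 9.20
Σ_{i<j} σ_ij = 3.21
Var(T) = 9.20 + 2 × 3.21 = 15.62
α = (k/(k−1))·(1 − Σσᵢ²/Var(T)) = (4/3)·(1 − 9.20/15.62) = 0.548

α = 0.548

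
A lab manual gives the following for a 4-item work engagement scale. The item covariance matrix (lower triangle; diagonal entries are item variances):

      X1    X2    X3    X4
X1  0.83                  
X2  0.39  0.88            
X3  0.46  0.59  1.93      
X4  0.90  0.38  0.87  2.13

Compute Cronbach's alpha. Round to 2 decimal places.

Σσᵢ² = 0.83 + 0.88 + 1.93 + 2.13 = 5.77
Sum of the distinct covariances = 3.59
total variance = 5.77 + 2 × 3.59 = 12.95
α = (k/(k−1))·(1 − Σσᵢ²/total variance) = (4/3)·(1 − 5.77/12.95) = 0.74

α = 0.74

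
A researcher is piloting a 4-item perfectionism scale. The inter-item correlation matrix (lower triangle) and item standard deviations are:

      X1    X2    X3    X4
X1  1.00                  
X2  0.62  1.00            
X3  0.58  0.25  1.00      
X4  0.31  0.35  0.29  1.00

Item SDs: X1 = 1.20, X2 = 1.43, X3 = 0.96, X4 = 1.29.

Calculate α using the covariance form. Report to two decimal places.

Σσ²ᵢ = 1.20² + 1.43² + 0.96² + 1.29² = 6.0706
Covariances σ_ij = r_ij · s_i · s_j:
  σ(X1,X2) = 0.62 × 1.20 × 1.43 = 1.0639
  σ(X1,X3) = 0.58 × 1.20 × 0.96 = 0.6682
  σ(X1,X4) = 0.31 × 1.20 × 1.29 = 0.4799
  σ(X2,X3) = 0.25 × 1.43 × 0.96 = 0.3432
  σ(X2,X4) = 0.35 × 1.43 × 1.29 = 0.6456
  σ(X3,X4) = 0.29 × 0.96 × 1.29 = 0.3591
σ²_T = Σσ²ᵢ + 2·Σσ_ij = 6.0706 + 2 × 3.5599 = 13.1904
α = (4/3)·(1 − 6.0706/13.1904) = 0.72

α = 0.72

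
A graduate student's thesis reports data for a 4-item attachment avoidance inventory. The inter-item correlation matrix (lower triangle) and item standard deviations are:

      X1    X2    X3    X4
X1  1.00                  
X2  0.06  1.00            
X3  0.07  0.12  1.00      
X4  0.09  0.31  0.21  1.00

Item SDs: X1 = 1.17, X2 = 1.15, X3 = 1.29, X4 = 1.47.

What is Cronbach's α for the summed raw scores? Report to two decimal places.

Σσ²ᵢ = 1.17² + 1.15² + 1.29² + 1.47² = 6.5164
Covariances σ_ij = r_ij · s_i · s_j:
  σ(X1,X2) = 0.06 × 1.17 × 1.15 = 0.0807
  σ(X1,X3) = 0.07 × 1.17 × 1.29 = 0.1057
  σ(X1,X4) = 0.09 × 1.17 × 1.47 = 0.1548
  σ(X2,X3) = 0.12 × 1.15 × 1.29 = 0.1780
  σ(X2,X4) = 0.31 × 1.15 × 1.47 = 0.5241
  σ(X3,X4) = 0.21 × 1.29 × 1.47 = 0.3982
σ²_T = Σσ²ᵢ + 2·Σσ_ij = 6.5164 + 2 × 1.4415 = 9.3994
α = (4/3)·(1 − 6.5164/9.3994) = 0.41

α = 0.41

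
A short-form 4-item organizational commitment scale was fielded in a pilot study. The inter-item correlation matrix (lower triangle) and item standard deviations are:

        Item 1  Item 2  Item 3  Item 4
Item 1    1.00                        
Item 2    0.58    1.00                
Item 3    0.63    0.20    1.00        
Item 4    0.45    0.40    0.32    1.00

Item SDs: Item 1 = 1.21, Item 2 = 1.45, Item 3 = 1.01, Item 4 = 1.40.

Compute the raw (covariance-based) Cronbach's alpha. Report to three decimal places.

Cronbach's alpha = 0.742

Σσ²ᵢ = 1.21² + 1.45² + 1.01² + 1.40² = 6.5467
Covariances σ_ij = r_ij · s_i · s_j:
  σ(Item 1,Item 2) = 0.58 × 1.21 × 1.45 = 1.0176
  σ(Item 1,Item 3) = 0.63 × 1.21 × 1.01 = 0.7699
  σ(Item 1,Item 4) = 0.45 × 1.21 × 1.40 = 0.7623
  σ(Item 2,Item 3) = 0.20 × 1.45 × 1.01 = 0.2929
  σ(Item 2,Item 4) = 0.40 × 1.45 × 1.40 = 0.8120
  σ(Item 3,Item 4) = 0.32 × 1.01 × 1.40 = 0.4525
σ²_T = Σσ²ᵢ + 2·Σσ_ij = 6.5467 + 2 × 4.1072 = 14.7611
α = (4/3)·(1 − 6.5467/14.7611) = 0.742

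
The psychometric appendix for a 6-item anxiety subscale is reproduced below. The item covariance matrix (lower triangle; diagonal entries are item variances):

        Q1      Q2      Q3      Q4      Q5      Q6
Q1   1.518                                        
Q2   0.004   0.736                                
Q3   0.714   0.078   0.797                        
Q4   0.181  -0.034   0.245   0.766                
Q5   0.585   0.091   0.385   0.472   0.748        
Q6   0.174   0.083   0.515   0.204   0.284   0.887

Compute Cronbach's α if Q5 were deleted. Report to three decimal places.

Remaining items: Q1, Q2, Q3, Q4, Q6 (k = 5).
ΣVar(i) = 1.518 + 0.736 + 0.797 + 0.766 + 0.887 = 4.704
total variance = 4.704 + 2 × 2.164 = 9.032
α (item deleted) = (5/4)·(1 − 4.704/9.032) = 0.599

α = 0.599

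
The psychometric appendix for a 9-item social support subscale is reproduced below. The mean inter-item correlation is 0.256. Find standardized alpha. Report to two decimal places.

α = 0.76

Standardized α = k·r̄ / (1 + (k−1)·r̄) = 9 × 0.256 / (1 + 8 × 0.256)
  = 2.3040 / 3.0480 = 0.76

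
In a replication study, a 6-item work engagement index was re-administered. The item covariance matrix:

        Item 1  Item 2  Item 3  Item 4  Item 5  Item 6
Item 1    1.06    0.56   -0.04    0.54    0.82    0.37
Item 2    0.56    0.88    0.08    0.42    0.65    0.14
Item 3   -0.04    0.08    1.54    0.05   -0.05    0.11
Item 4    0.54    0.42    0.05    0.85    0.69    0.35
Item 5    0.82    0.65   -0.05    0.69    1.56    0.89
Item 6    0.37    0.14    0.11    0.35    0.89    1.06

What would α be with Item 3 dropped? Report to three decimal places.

Remaining items: Item 1, Item 2, Item 4, Item 5, Item 6 (k = 5).
sum of item variances = 1.06 + 0.88 + 0.85 + 1.56 + 1.06 = 5.41
σ²_T = 5.41 + 2 × 5.43 = 16.27
α (item deleted) = (5/4)·(1 − 5.41/16.27) = 0.834

α = 0.834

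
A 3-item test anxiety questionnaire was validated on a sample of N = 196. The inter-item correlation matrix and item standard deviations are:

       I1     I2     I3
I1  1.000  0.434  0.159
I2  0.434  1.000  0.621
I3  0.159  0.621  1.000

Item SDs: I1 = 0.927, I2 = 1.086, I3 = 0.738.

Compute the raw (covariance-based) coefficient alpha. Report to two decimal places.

coefficient alpha = 0.67

Σσ²ᵢ = 0.927² + 1.086² + 0.738² = 2.5834
Covariances σ_ij = r_ij · s_i · s_j:
  σ(I1,I2) = 0.434 × 0.927 × 1.086 = 0.4369
  σ(I1,I3) = 0.159 × 0.927 × 0.738 = 0.1088
  σ(I2,I3) = 0.621 × 1.086 × 0.738 = 0.4977
σ²_T = Σσ²ᵢ + 2·Σσ_ij = 2.5834 + 2 × 1.0434 = 4.6702
α = (3/2)·(1 − 2.5834/4.6702) = 0.67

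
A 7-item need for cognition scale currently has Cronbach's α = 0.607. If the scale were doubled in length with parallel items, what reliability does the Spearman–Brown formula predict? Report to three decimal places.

Length factor m = 2
α' = m·α / (1 + (m−1)·α)
   = 2 × 0.607 / (1 + (2 − 1) × 0.607)
   = 1.2140 / 1.6070 = 0.755

predicted reliability = 0.755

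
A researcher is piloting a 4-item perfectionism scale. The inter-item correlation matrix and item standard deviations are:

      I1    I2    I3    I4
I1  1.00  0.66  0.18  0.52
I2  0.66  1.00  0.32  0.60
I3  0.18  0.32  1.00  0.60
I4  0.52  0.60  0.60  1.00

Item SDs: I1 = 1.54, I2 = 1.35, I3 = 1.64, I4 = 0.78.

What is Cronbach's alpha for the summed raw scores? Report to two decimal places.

α = 0.73

Σσ²ᵢ = 1.54² + 1.35² + 1.64² + 0.78² = 7.4921
Covariances σ_ij = r_ij · s_i · s_j:
  σ(I1,I2) = 0.66 × 1.54 × 1.35 = 1.3721
  σ(I1,I3) = 0.18 × 1.54 × 1.64 = 0.4546
  σ(I1,I4) = 0.52 × 1.54 × 0.78 = 0.6246
  σ(I2,I3) = 0.32 × 1.35 × 1.64 = 0.7085
  σ(I2,I4) = 0.60 × 1.35 × 0.78 = 0.6318
  σ(I3,I4) = 0.60 × 1.64 × 0.78 = 0.7675
σ²_T = Σσ²ᵢ + 2·Σσ_ij = 7.4921 + 2 × 4.5591 = 16.6103
α = (4/3)·(1 − 7.4921/16.6103) = 0.73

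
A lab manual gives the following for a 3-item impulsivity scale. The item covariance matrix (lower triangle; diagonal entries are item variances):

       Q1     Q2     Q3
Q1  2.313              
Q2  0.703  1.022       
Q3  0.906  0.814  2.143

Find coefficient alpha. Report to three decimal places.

α = 0.704

sum of item variances = 2.313 + 1.022 + 2.143 = 5.478
Sum of off-diagonal covariances = 2.423
Var(T) = 5.478 + 2 × 2.423 = 10.324
α = (k/(k−1))·(1 − sum of item variances/Var(T)) = (3/2)·(1 − 5.478/10.324) = 0.704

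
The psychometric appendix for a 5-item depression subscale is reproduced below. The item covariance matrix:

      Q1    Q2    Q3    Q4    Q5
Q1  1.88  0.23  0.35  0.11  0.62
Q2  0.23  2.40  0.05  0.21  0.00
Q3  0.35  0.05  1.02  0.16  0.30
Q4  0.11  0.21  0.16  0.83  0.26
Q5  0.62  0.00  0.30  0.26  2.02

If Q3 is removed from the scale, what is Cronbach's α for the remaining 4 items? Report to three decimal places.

Remaining items: Q1, Q2, Q4, Q5 (k = 4).
ΣVar(i) = 1.88 + 2.40 + 0.83 + 2.02 = 7.13
σ²_T = 7.13 + 2 × 1.43 = 9.99
α (item deleted) = (4/3)·(1 − 7.13/9.99) = 0.382

α = 0.382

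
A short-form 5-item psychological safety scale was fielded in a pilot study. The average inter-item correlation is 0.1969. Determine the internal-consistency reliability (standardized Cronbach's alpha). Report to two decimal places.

α = 0.55

Standardized α = k·r̄ / (1 + (k−1)·r̄) = 5 × 0.1969 / (1 + 4 × 0.1969)
  = 0.9845 / 1.7876 = 0.55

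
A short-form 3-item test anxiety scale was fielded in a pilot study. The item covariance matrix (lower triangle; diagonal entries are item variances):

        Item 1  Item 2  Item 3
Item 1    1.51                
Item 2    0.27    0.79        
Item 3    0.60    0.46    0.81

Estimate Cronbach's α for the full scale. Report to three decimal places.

Σσᵢ² = 1.51 + 0.79 + 0.81 = 3.11
Sum of off-diagonal covariances = 1.33
σ²_T = 3.11 + 2 × 1.33 = 5.77
α = (k/(k−1))·(1 − Σσᵢ²/σ²_T) = (3/2)·(1 − 3.11/5.77) = 0.692

α = 0.692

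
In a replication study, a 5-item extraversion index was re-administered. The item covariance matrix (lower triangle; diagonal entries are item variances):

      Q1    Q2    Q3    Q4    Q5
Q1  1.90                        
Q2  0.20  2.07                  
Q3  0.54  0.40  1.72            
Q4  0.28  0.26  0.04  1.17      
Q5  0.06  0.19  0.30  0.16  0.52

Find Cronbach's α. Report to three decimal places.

Cronbach's α = 0.496

sum of item variances = 1.90 + 2.07 + 1.72 + 1.17 + 0.52 = 7.38
Sum of the distinct covariances = 2.43
σ²_T = 7.38 + 2 × 2.43 = 12.24
α = (k/(k−1))·(1 − sum of item variances/σ²_T) = (5/4)·(1 − 7.38/12.24) = 0.496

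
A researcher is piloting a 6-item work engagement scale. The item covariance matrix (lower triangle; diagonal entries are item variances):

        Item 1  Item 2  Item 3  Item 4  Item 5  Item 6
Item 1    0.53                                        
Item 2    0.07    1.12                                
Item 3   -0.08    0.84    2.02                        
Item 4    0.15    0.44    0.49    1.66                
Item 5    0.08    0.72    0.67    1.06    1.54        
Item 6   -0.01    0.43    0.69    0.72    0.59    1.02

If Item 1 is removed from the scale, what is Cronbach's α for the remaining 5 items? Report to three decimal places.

α = 0.805

Remaining items: Item 2, Item 3, Item 4, Item 5, Item 6 (k = 5).
Σσᵢ² = 1.12 + 2.02 + 1.66 + 1.54 + 1.02 = 7.36
Var(T) = 7.36 + 2 × 6.65 = 20.66
α (item deleted) = (5/4)·(1 − 7.36/20.66) = 0.805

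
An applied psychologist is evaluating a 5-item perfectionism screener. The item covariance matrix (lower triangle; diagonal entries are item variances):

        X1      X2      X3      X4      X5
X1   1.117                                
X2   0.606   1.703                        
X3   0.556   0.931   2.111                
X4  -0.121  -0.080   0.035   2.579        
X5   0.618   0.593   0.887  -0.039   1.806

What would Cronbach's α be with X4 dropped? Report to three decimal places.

α = 0.739

Remaining items: X1, X2, X3, X5 (k = 4).
Σσ²ᵢ = 1.117 + 1.703 + 2.111 + 1.806 = 6.737
total variance = 6.737 + 2 × 4.191 = 15.119
α (item deleted) = (4/3)·(1 − 6.737/15.119) = 0.739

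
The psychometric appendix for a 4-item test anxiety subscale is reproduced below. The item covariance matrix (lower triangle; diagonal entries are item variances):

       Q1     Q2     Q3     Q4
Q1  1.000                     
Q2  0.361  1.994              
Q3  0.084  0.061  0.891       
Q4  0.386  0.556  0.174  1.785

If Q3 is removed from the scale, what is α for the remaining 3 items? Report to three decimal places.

Remaining items: Q1, Q2, Q4 (k = 3).
ΣVar(i) = 1.000 + 1.994 + 1.785 = 4.779
σ²_T = 4.779 + 2 × 1.303 = 7.385
α (item deleted) = (3/2)·(1 − 4.779/7.385) = 0.529

α = 0.529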